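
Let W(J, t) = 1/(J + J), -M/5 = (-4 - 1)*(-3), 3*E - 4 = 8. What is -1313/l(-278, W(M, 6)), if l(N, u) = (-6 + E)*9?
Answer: 1313/18 ≈ 72.944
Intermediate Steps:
E = 4 (E = 4/3 + (⅓)*8 = 4/3 + 8/3 = 4)
M = -75 (M = -5*(-4 - 1)*(-3) = -(-25)*(-3) = -5*15 = -75)
W(J, t) = 1/(2*J)
l(N, u) = -18 (l(N, u) = (-6 + 4)*9 = -2*9 = -18)
-1313/l(-278, W(M, 6)) = -1313/(-18) = -1313*(-1/18) = 1313/18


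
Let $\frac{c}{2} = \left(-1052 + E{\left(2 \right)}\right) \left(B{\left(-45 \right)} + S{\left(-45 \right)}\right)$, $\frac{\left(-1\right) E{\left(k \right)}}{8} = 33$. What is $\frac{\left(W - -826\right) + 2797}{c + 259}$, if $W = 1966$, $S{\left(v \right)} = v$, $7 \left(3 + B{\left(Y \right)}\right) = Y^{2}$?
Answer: $- \frac{5589}{634805} \approx -0.0088043$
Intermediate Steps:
$B{\left(Y \right)} = -3 + \frac{Y^{2}}{7}$
$E{\left(k \right)} = -264$ ($E{\left(k \right)} = \left(-8\right) 33 = -264$)
$c = -635064$ ($c = 2 \left(-1052 - 264\right) \left(\left(-3 + \frac{\left(-45\right)^{2}}{7}\right) - 45\right) = 2 \left(- 1316 \left(\left(-3 + \frac{1}{7} \cdot 2025\right) - 45\right)\right) = 2 \left(- 1316 \left(\left(-3 + \frac{2025}{7}\right) - 45\right)\right) = 2 \left(- 1316 \left(\frac{2004}{7} - 45\right)\right) = 2 \left(\left(-1316\right) \frac{1689}{7}\right) = 2 \left(-317532\right) = -635064$)
$\frac{\left(W - -826\right) + 2797}{c + 259} = \frac{\left(1966 - -826\right) + 2797}{-635064 + 259} = \frac{\left(1966 + 826\right) + 2797}{-634805} = \left(2792 + 2797\right) \left(- \frac{1}{634805}\right) = 5589 \left(- \frac{1}{634805}\right) = - \frac{5589}{634805}$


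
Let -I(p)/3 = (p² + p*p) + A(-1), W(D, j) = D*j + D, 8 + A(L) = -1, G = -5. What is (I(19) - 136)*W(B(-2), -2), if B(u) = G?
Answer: -11375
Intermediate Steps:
B(u) = -5
A(L) = -9 (A(L) = -8 - 1 = -9)
W(D, j) = D + D*j
I(p) = 27 - 6*p² (I(p) = -3*((p² + p*p) - 9) = -3*((p² + p²) - 9) = -3*(2*p² - 9) = -3*(-9 + 2*p²) = 27 - 6*p²)
(I(19) - 136)*W(B(-2), -2) = ((27 - 6*19²) - 136)*(-5*(1 - 2)) = ((27 - 6*361) - 136)*(-5*(-1)) = ((27 - 2166) - 136)*5 = (-2139 - 136)*5 = -2275*5 = -11375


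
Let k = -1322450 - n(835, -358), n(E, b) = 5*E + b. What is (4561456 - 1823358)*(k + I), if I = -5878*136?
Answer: -5820306466150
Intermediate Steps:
I = -799408
n(E, b) = b + 5*E
k = -1326267 (k = -1322450 - (-358 + 5*835) = -1322450 - (-358 + 4175) = -1322450 - 1*3817 = -1322450 - 3817 = -1326267)
(4561456 - 1823358)*(k + I) = (4561456 - 1823358)*(-1326267 - 799408) = 2738098*(-2125675) = -5820306466150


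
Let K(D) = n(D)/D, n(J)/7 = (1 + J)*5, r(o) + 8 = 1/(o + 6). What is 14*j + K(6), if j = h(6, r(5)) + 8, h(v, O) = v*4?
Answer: 2933/6 ≈ 488.83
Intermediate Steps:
r(o) = -8 + 1/(6 + o) (r(o) = -8 + 1/(o + 6) = -8 + 1/(6 + o))
n(J) = 35 + 35*J (n(J) = 7*((1 + J)*5) = 7*(5 + 5*J) = 35 + 35*J)
K(D) = (35 + 35*D)/D
h(v, O) = 4*v
j = 32 (j = 4*6 + 8 = 24 + 8 = 32)
14*j + K(6) = 14*32 + (35 + 35/6) = 448 + (35 + 35*(1/6)) = 448 + (35 + 35/6) = 448 + 245/6 = 2933/6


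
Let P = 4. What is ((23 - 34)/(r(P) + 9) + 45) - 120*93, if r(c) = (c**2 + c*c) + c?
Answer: -500186/45 ≈ -11115.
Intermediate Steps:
r(c) = c + 2*c**2 (r(c) = (c**2 + c**2) + c = 2*c**2 + c = c + 2*c**2)
((23 - 34)/(r(P) + 9) + 45) - 120*93 = ((23 - 34)/(4*(1 + 2*4) + 9) + 45) - 120*93 = (-11/(4*(1 + 8) + 9) + 45) - 11160 = (-11/(4*9 + 9) + 45) - 11160 = (-11/(36 + 9) + 45) - 11160 = (-11/45 + 45) - 11160 = 2014/45 - 11160 = -500186/45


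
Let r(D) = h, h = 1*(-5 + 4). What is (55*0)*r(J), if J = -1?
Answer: 0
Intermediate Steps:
h = -1 (h = 1*(-1) = -1)
r(D) = -1
(55*0)*r(J) = (55*0)*(-1) = 0*(-1) = 0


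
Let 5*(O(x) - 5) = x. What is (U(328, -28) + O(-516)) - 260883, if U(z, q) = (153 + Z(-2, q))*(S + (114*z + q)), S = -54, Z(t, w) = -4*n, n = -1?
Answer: 27983444/5 ≈ 5.5967e+6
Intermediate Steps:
Z(t, w) = 4 (Z(t, w) = -4*(-1) = 4)
O(x) = 5 + x/5
U(z, q) = -8478 + 157*q + 17898*z (U(z, q) = (153 + 4)*(-54 + (114*z + q)) = 157*(-54 + (q + 114*z)) = 157*(-54 + q + 114*z) = -8478 + 157*q + 17898*z)
(U(328, -28) + O(-516)) - 260883 = ((-8478 + 157*(-28) + 17898*328) + (5 + (⅕)*(-516))) - 260883 = ((-8478 - 4396 + 5870544) + (5 - 516/5)) - 260883 = (5857670 - 491/5) - 260883 = 29287859/5 - 260883 = 27983444/5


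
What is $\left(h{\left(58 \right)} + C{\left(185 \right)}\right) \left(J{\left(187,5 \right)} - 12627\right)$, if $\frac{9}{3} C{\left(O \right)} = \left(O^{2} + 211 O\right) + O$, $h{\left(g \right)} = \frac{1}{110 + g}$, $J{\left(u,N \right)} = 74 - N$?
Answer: $- \frac{1229763379}{4} \approx -3.0744 \cdot 10^{8}$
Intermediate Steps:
$C{\left(O \right)} = \frac{O^{2}}{3} + \frac{212 O}{3}$ ($C{\left(O \right)} = \frac{\left(O^{2} + 211 O\right) + O}{3} = \frac{O^{2} + 212 O}{3} = \frac{O^{2}}{3} + \frac{212 O}{3}$)
$\left(h{\left(58 \right)} + C{\left(185 \right)}\right) \left(J{\left(187,5 \right)} - 12627\right) = \left(\frac{1}{110 + 58} + \frac{1}{3} \cdot 185 \left(212 + 185\right)\right) \left(\left(74 - 5\right) - 12627\right) = \left(\frac{1}{168} + \frac{1}{3} \cdot 185 \cdot 397\right) \left(\left(74 - 5\right) - 12627\right) = \left(\frac{1}{168} + \frac{73445}{3}\right) \left(69 - 12627\right) = \frac{4112921}{168} \left(-12558\right) = - \frac{1229763379}{4}$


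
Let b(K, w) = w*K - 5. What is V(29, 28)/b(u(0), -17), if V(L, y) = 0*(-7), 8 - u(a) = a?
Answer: 0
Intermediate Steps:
u(a) = 8 - a
V(L, y) = 0
b(K, w) = -5 + K*w (b(K, w) = K*w - 5 = -5 + K*w)
V(29, 28)/b(u(0), -17) = 0/(-5 + (8 - 1*0)*(-17)) = 0/(-5 + (8 + 0)*(-17)) = 0/(-5 + 8*(-17)) = 0/(-5 - 136) = 0/(-141) = 0*(-1/141) = 0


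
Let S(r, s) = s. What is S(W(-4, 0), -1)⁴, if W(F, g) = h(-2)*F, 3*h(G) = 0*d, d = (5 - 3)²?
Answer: 1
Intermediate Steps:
d = 4 (d = 2² = 4)
h(G) = 0 (h(G) = (0*4)/3 = (⅓)*0 = 0)
W(F, g) = 0 (W(F, g) = 0*F = 0)
S(W(-4, 0), -1)⁴ = (-1)⁴ = 1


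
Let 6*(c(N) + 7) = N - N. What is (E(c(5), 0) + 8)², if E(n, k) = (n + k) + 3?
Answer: 16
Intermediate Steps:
c(N) = -7 (c(N) = -7 + (N - N)/6 = -7 + (⅙)*0 = -7 + 0 = -7)
E(n, k) = 3 + k + n (E(n, k) = (k + n) + 3 = 3 + k + n)
(E(c(5), 0) + 8)² = ((3 + 0 - 7) + 8)² = (-4 + 8)² = 4² = 16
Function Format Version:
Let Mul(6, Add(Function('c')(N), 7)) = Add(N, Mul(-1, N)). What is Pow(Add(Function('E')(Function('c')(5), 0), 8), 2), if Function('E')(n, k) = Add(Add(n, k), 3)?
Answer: 16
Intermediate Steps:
Function('c')(N) = -7 (Function('c')(N) = Add(-7, Mul(Rational(1, 6), Add(N, Mul(-1, N)))) = Add(-7, Mul(Rational(1, 6), 0)) = Add(-7, 0) = -7)
Function('E')(n, k) = Add(3, k, n) (Function('E')(n, k) = Add(Add(k, n), 3) = Add(3, k, n))
Pow(Add(Function('E')(Function('c')(5), 0), 8), 2) = Pow(Add(Add(3, 0, -7), 8), 2) = Pow(Add(-4, 8), 2) = Pow(4, 2) = 16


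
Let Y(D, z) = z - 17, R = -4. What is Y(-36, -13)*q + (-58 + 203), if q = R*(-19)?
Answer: -2135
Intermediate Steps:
Y(D, z) = -17 + z
q = 76 (q = -4*(-19) = 76)
Y(-36, -13)*q + (-58 + 203) = (-17 - 13)*76 + (-58 + 203) = -30*76 + 145 = -2280 + 145 = -2135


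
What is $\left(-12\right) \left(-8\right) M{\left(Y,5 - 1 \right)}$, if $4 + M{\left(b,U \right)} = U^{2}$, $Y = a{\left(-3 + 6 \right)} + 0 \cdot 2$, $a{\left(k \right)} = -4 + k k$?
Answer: $1152$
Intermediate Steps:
$a{\left(k \right)} = -4 + k^{2}$
$Y = 5$ ($Y = \left(-4 + \left(-3 + 6\right)^{2}\right) + 0 \cdot 2 = \left(-4 + 3^{2}\right) + 0 = \left(-4 + 9\right) + 0 = 5 + 0 = 5$)
$M{\left(b,U \right)} = -4 + U^{2}$
$\left(-12\right) \left(-8\right) M{\left(Y,5 - 1 \right)} = \left(-12\right) \left(-8\right) \left(-4 + \left(5 - 1\right)^{2}\right) = 96 \left(-4 + 4^{2}\right) = 96 \left(-4 + 16\right) = 96 \cdot 12 = 1152$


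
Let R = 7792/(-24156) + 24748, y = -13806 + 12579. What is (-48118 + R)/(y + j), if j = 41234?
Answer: -141133378/241602273 ≈ -0.58416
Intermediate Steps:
y = -1227
R = 149451224/6039 (R = 7792*(-1/24156) + 24748 = -1948/6039 + 24748 = 149451224/6039 ≈ 24748.)
(-48118 + R)/(y + j) = (-48118 + 149451224/6039)/(-1227 + 41234) = -141133378/6039/40007 = -141133378/6039*1/40007 = -141133378/241602273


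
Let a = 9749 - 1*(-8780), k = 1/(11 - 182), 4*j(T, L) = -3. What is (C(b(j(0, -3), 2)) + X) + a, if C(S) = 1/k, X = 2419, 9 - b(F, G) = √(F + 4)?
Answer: 20777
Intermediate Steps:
j(T, L) = -¾ (j(T, L) = (¼)*(-3) = -¾)
b(F, G) = 9 - √(4 + F) (b(F, G) = 9 - √(F + 4) = 9 - √(4 + F))
k = -1/171 (k = 1/(-171) = -1/171 ≈ -0.0058480)
C(S) = -171 (C(S) = 1/(-1/171) = -171)
a = 18529 (a = 9749 + 8780 = 18529)
(C(b(j(0, -3), 2)) + X) + a = (-171 + 2419) + 18529 = 2248 + 18529 = 20777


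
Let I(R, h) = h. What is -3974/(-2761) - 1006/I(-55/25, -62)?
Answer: 1511977/85591 ≈ 17.665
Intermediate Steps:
-3974/(-2761) - 1006/I(-55/25, -62) = -3974/(-2761) - 1006/(-62) = -3974*(-1/2761) - 1006*(-1/62) = 3974/2761 + 503/31 = 1511977/85591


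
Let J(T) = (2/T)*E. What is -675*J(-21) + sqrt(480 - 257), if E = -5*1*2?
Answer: -4500/7 + sqrt(223) ≈ -627.92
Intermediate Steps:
E = -10 (E = -5*2 = -10)
J(T) = -20/T (J(T) = (2/T)*(-10) = -20/T)
-675*J(-21) + sqrt(480 - 257) = -(-13500)/(-21) + sqrt(480 - 257) = -(-13500)*(-1)/21 + sqrt(223) = -675*20/21 + sqrt(223) = -4500/7 + sqrt(223)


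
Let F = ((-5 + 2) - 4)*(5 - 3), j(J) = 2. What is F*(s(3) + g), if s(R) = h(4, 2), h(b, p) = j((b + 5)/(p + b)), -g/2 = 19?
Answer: 504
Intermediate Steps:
g = -38 (g = -2*19 = -38)
h(b, p) = 2
s(R) = 2
F = -14 (F = (-3 - 4)*2 = -7*2 = -14)
F*(s(3) + g) = -14*(2 - 38) = -14*(-36) = 504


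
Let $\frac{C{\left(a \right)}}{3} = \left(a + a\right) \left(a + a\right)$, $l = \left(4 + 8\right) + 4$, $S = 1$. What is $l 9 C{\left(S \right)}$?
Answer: $1728$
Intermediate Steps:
$l = 16$ ($l = 12 + 4 = 16$)
$C{\left(a \right)} = 12 a^{2}$ ($C{\left(a \right)} = 3 \left(a + a\right) \left(a + a\right) = 3 \cdot 2 a 2 a = 3 \cdot 4 a^{2} = 12 a^{2}$)
$l 9 C{\left(S \right)} = 16 \cdot 9 \cdot 12 \cdot 1^{2} = 144 \cdot 12 \cdot 1 = 144 \cdot 12 = 1728$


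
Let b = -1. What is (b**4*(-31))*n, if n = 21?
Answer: -651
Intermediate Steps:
(b**4*(-31))*n = ((-1)**4*(-31))*21 = (1*(-31))*21 = -31*21 = -651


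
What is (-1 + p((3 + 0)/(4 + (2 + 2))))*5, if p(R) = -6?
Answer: -35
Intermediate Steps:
(-1 + p((3 + 0)/(4 + (2 + 2))))*5 = (-1 - 6)*5 = -7*5 = -35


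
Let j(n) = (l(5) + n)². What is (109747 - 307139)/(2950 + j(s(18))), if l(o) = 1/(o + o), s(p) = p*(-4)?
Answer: -19739200/811961 ≈ -24.311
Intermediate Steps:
s(p) = -4*p
l(o) = 1/(2*o)
j(n) = (⅒ + n)² (j(n) = ((½)/5 + n)² = ((½)*(⅕) + n)² = (⅒ + n)²)
(109747 - 307139)/(2950 + j(s(18))) = (109747 - 307139)/(2950 + (1 + 10*(-4*18))²/100) = -197392/(2950 + (1 + 10*(-72))²/100) = -197392/(2950 + (1 - 720)²/100) = -197392/(2950 + (1/100)*(-719)²) = -197392/(2950 + (1/100)*516961) = -197392/(2950 + 516961/100) = -197392/811961/100 = -197392*100/811961 = -19739200/811961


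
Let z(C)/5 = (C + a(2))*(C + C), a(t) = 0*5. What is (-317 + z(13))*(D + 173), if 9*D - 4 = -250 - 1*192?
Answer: 512129/3 ≈ 1.7071e+5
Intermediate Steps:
D = -146/3 (D = 4/9 + (-250 - 1*192)/9 = 4/9 + (-250 - 192)/9 = 4/9 + (1/9)*(-442) = 4/9 - 442/9 = -146/3 ≈ -48.667)
a(t) = 0
z(C) = 10*C**2 (z(C) = 5*((C + 0)*(C + C)) = 5*(C*(2*C)) = 5*(2*C**2) = 10*C**2)
(-317 + z(13))*(D + 173) = (-317 + 10*13**2)*(-146/3 + 173) = (-317 + 10*169)*(373/3) = (-317 + 1690)*(373/3) = 1373*(373/3) = 512129/3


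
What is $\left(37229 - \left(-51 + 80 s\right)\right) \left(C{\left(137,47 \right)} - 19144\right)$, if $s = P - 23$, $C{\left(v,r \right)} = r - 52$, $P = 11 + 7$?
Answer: $-721534320$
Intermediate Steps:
$P = 18$
$C{\left(v,r \right)} = -52 + r$
$s = -5$ ($s = 18 - 23 = -5$)
$\left(37229 - \left(-51 + 80 s\right)\right) \left(C{\left(137,47 \right)} - 19144\right) = \left(37229 + \left(51 - -400\right)\right) \left(\left(-52 + 47\right) - 19144\right) = \left(37229 + \left(51 + 400\right)\right) \left(-5 - 19144\right) = \left(37229 + 451\right) \left(-19149\right) = 37680 \left(-19149\right) = -721534320$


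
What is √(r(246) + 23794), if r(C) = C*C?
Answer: √84310 ≈ 290.36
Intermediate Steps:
r(C) = C²
√(r(246) + 23794) = √(246² + 23794) = √(60516 + 23794) = √84310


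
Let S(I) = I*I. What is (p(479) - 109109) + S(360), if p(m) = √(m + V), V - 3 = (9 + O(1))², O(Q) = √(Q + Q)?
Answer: 20491 + √(565 + 18*√2) ≈ 20515.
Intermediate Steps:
S(I) = I²
O(Q) = √2*√Q (O(Q) = √(2*Q) = √2*√Q)
V = 3 + (9 + √2)² (V = 3 + (9 + √2*√1)² = 3 + (9 + √2*1)² = 3 + (9 + √2)² ≈ 111.46)
p(m) = √(86 + m + 18*√2) (p(m) = √(m + (86 + 18*√2)) = √(86 + m + 18*√2))
(p(479) - 109109) + S(360) = (√(86 + 479 + 18*√2) - 109109) + 360² = (√(565 + 18*√2) - 109109) + 129600 = (-109109 + √(565 + 18*√2)) + 129600 = 20491 + √(565 + 18*√2)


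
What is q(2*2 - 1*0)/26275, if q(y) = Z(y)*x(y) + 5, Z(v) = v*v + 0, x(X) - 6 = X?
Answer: 33/5255 ≈ 0.0062797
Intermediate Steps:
x(X) = 6 + X
Z(v) = v² (Z(v) = v² + 0 = v²)
q(y) = 5 + y²*(6 + y) (q(y) = y²*(6 + y) + 5 = 5 + y²*(6 + y))
q(2*2 - 1*0)/26275 = (5 + (2*2 - 1*0)²*(6 + (2*2 - 1*0)))/26275 = (5 + (4 + 0)²*(6 + (4 + 0)))*(1/26275) = (5 + 4²*(6 + 4))*(1/26275) = (5 + 16*10)*(1/26275) = (5 + 160)*(1/26275) = 165*(1/26275) = 33/5255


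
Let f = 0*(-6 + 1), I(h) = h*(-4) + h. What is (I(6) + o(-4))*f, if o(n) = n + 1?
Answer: 0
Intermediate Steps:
I(h) = -3*h (I(h) = -4*h + h = -3*h)
f = 0 (f = 0*(-5) = 0)
o(n) = 1 + n
(I(6) + o(-4))*f = (-3*6 + (1 - 4))*0 = (-18 - 3)*0 = -21*0 = 0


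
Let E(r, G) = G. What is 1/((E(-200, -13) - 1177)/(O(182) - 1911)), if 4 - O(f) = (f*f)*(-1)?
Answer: -31217/1190 ≈ -26.233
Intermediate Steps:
O(f) = 4 + f² (O(f) = 4 - f*f*(-1) = 4 - f²*(-1) = 4 - (-1)*f² = 4 + f²)
1/((E(-200, -13) - 1177)/(O(182) - 1911)) = 1/((-13 - 1177)/((4 + 182²) - 1911)) = 1/(-1190/((4 + 33124) - 1911)) = 1/(-1190/(33128 - 1911)) = 1/(-1190/31217) = -31217/1190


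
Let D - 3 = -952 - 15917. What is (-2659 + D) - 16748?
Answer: -36273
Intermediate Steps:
D = -16866 (D = 3 + (-952 - 15917) = 3 - 16869 = -16866)
(-2659 + D) - 16748 = (-2659 - 16866) - 16748 = -19525 - 16748 = -36273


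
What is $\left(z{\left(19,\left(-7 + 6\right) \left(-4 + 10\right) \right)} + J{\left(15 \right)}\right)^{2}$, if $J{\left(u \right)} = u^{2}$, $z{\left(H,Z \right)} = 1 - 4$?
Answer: $49284$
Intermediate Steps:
$z{\left(H,Z \right)} = -3$
$\left(z{\left(19,\left(-7 + 6\right) \left(-4 + 10\right) \right)} + J{\left(15 \right)}\right)^{2} = \left(-3 + 15^{2}\right)^{2} = \left(-3 + 225\right)^{2} = 222^{2} = 49284$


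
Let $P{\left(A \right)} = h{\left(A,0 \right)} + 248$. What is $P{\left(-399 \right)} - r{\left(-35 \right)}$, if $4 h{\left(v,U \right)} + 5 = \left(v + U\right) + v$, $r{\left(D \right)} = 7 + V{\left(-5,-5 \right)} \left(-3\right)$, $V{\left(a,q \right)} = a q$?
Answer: $\frac{461}{4} \approx 115.25$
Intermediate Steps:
$r{\left(D \right)} = -68$ ($r{\left(D \right)} = 7 + \left(-5\right) \left(-5\right) \left(-3\right) = 7 + 25 \left(-3\right) = 7 - 75 = -68$)
$h{\left(v,U \right)} = - \frac{5}{4} + \frac{v}{2} + \frac{U}{4}$ ($h{\left(v,U \right)} = - \frac{5}{4} + \frac{\left(v + U\right) + v}{4} = - \frac{5}{4} + \frac{\left(U + v\right) + v}{4} = - \frac{5}{4} + \frac{U + 2 v}{4} = - \frac{5}{4} + \left(\frac{v}{2} + \frac{U}{4}\right) = - \frac{5}{4} + \frac{v}{2} + \frac{U}{4}$)
$P{\left(A \right)} = \frac{987}{4} + \frac{A}{2}$ ($P{\left(A \right)} = \left(- \frac{5}{4} + \frac{A}{2} + \frac{1}{4} \cdot 0\right) + 248 = \left(- \frac{5}{4} + \frac{A}{2} + 0\right) + 248 = \left(- \frac{5}{4} + \frac{A}{2}\right) + 248 = \frac{987}{4} + \frac{A}{2}$)
$P{\left(-399 \right)} - r{\left(-35 \right)} = \left(\frac{987}{4} + \frac{1}{2} \left(-399\right)\right) - -68 = \left(\frac{987}{4} - \frac{399}{2}\right) + 68 = \frac{189}{4} + 68 = \frac{461}{4}$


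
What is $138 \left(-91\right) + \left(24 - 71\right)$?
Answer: $-12605$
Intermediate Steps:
$138 \left(-91\right) + \left(24 - 71\right) = -12558 + \left(24 - 71\right) = -12558 - 47 = -12605$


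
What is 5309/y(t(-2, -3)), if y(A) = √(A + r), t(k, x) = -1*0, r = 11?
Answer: 5309*√11/11 ≈ 1600.7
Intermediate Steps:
t(k, x) = 0
y(A) = √(11 + A) (y(A) = √(A + 11) = √(11 + A))
5309/y(t(-2, -3)) = 5309/(√(11 + 0)) = 5309/(√11) = 5309*(√11/11) = 5309*√11/11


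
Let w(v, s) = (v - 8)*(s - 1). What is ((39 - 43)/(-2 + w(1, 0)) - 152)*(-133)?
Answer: 101612/5 ≈ 20322.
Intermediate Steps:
w(v, s) = (-1 + s)*(-8 + v) (w(v, s) = (-8 + v)*(-1 + s) = (-1 + s)*(-8 + v))
((39 - 43)/(-2 + w(1, 0)) - 152)*(-133) = ((39 - 43)/(-2 + (8 - 1*1 - 8*0 + 0*1)) - 152)*(-133) = (-4/(-2 + (8 - 1 + 0 + 0)) - 152)*(-133) = (-4/(-2 + 7) - 152)*(-133) = (-4/5 - 152)*(-133) = -764/5*(-133) = 101612/5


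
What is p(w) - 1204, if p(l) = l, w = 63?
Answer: -1141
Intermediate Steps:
p(w) - 1204 = 63 - 1204 = -1141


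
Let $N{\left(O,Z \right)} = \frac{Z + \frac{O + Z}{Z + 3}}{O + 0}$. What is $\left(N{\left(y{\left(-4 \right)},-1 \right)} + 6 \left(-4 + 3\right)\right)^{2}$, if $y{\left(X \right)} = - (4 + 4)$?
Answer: $\frac{7225}{256} \approx 28.223$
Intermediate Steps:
$y{\left(X \right)} = -8$ ($y{\left(X \right)} = \left(-1\right) 8 = -8$)
$N{\left(O,Z \right)} = \frac{Z + \frac{O + Z}{3 + Z}}{O}$
$\left(N{\left(y{\left(-4 \right)},-1 \right)} + 6 \left(-4 + 3\right)\right)^{2} = \left(\frac{-8 + \left(-1\right)^{2} + 4 \left(-1\right)}{\left(-8\right) \left(3 - 1\right)} + 6 \left(-4 + 3\right)\right)^{2} = \left(- \frac{-8 + 1 - 4}{8 \cdot 2} + 6 \left(-1\right)\right)^{2} = \left(\left(- \frac{1}{8}\right) \frac{1}{2} \left(-11\right) - 6\right)^{2} = \left(\frac{11}{16} - 6\right)^{2} = \left(- \frac{85}{16}\right)^{2} = \frac{7225}{256}$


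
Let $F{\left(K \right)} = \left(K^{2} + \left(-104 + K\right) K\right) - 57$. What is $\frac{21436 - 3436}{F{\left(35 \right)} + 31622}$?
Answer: $\frac{16}{27} \approx 0.59259$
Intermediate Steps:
$F{\left(K \right)} = -57 + K^{2} + K \left(-104 + K\right)$ ($F{\left(K \right)} = \left(K^{2} + K \left(-104 + K\right)\right) - 57 = -57 + K^{2} + K \left(-104 + K\right)$)
$\frac{21436 - 3436}{F{\left(35 \right)} + 31622} = \frac{21436 - 3436}{\left(-57 - 3640 + 2 \cdot 35^{2}\right) + 31622} = \frac{18000}{\left(-57 - 3640 + 2 \cdot 1225\right) + 31622} = \frac{18000}{\left(-57 - 3640 + 2450\right) + 31622} = \frac{18000}{-1247 + 31622} = \frac{18000}{30375} = 18000 \cdot \frac{1}{30375} = \frac{16}{27}$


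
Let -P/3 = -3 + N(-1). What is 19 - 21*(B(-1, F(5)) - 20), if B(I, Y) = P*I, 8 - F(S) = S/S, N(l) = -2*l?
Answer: 502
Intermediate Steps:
F(S) = 7 (F(S) = 8 - S/S = 8 - 1*1 = 8 - 1 = 7)
P = 3 (P = -3*(-3 - 2*(-1)) = -3*(-3 + 2) = -3*(-1) = 3)
B(I, Y) = 3*I
19 - 21*(B(-1, F(5)) - 20) = 19 - 21*(3*(-1) - 20) = 19 - 21*(-3 - 20) = 19 - 21*(-23) = 19 + 483 = 502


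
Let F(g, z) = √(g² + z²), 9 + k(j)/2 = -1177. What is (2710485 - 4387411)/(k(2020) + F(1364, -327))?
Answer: 3977668472/3658959 + 8384630*√78697/3658959 ≈ 1729.9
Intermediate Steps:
k(j) = -2372 (k(j) = -18 + 2*(-1177) = -18 - 2354 = -2372)
(2710485 - 4387411)/(k(2020) + F(1364, -327)) = (2710485 - 4387411)/(-2372 + √(1364² + (-327)²)) = -1676926/(-2372 + √(1860496 + 106929)) = -1676926/(-2372 + √1967425) = -1676926/(-2372 + 5*√78697)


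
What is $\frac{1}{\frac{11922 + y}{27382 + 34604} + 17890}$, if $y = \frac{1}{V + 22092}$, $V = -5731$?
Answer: $\frac{1014152946}{18143391259783} \approx 5.5897 \cdot 10^{-5}$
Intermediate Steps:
$y = \frac{1}{16361}$ ($y = \frac{1}{-5731 + 22092} = \frac{1}{16361} \approx 6.1121 \cdot 10^{-5}$)
$\frac{1}{\frac{11922 + y}{27382 + 34604} + 17890} = \frac{1}{\frac{11922 + \frac{1}{16361}}{27382 + 34604} + 17890} = \frac{1}{\frac{195055843}{16361 \cdot 61986} + 17890} = \frac{1}{\frac{195055843}{16361} \cdot \frac{1}{61986} + 17890} = \frac{1}{\frac{195055843}{1014152946} + 17890} = \frac{1}{\frac{18143391259783}{1014152946}} = \frac{1014152946}{18143391259783}$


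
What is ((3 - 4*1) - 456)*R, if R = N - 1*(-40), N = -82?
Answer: 19194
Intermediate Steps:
R = -42 (R = -82 - 1*(-40) = -82 + 40 = -42)
((3 - 4*1) - 456)*R = ((3 - 4*1) - 456)*(-42) = ((3 - 4) - 456)*(-42) = (-1 - 456)*(-42) = -457*(-42) = 19194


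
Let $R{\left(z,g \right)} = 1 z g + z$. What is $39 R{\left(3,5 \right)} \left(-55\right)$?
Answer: $-38610$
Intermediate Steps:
$R{\left(z,g \right)} = z + g z$ ($R{\left(z,g \right)} = z g + z = g z + z = z + g z$)
$39 R{\left(3,5 \right)} \left(-55\right) = 39 \cdot 3 \left(1 + 5\right) \left(-55\right) = 39 \cdot 3 \cdot 6 \left(-55\right) = 39 \cdot 18 \left(-55\right) = 39 \left(-990\right) = -38610$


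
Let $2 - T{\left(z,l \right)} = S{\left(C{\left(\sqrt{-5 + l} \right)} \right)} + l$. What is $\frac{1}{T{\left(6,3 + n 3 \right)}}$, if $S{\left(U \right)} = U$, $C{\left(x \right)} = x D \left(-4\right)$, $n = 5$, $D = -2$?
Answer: $\frac{1}{36} - \frac{\sqrt{13}}{72} \approx -0.022299$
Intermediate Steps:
$C{\left(x \right)} = 8 x$ ($C{\left(x \right)} = x \left(-2\right) \left(-4\right) = - 2 x \left(-4\right) = 8 x$)
$T{\left(z,l \right)} = 2 - l - 8 \sqrt{-5 + l}$ ($T{\left(z,l \right)} = 2 - \left(8 \sqrt{-5 + l} + l\right) = 2 - \left(l + 8 \sqrt{-5 + l}\right) = 2 - l - 8 \sqrt{-5 + l}$)
$\frac{1}{T{\left(6,3 + n 3 \right)}} = \frac{1}{2 - \left(3 + 5 \cdot 3\right) - 8 \sqrt{-5 + \left(3 + 5 \cdot 3\right)}} = \frac{1}{2 - \left(3 + 15\right) - 8 \sqrt{-5 + \left(3 + 15\right)}} = \frac{1}{2 - 18 - 8 \sqrt{-5 + 18}} = \frac{1}{2 - 18 - 8 \sqrt{13}} = \frac{1}{-16 - 8 \sqrt{13}}$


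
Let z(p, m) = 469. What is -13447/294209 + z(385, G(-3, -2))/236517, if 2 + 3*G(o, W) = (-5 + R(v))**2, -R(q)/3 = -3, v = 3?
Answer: -3042460078/69585430053 ≈ -0.043723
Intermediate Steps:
R(q) = 9 (R(q) = -3*(-3) = 9)
G(o, W) = 14/3 (G(o, W) = -2/3 + (-5 + 9)**2/3 = -2/3 + (1/3)*4**2 = -2/3 + (1/3)*16 = -2/3 + 16/3 = 14/3)
-13447/294209 + z(385, G(-3, -2))/236517 = -13447/294209 + 469/236517 = -3042460078/69585430053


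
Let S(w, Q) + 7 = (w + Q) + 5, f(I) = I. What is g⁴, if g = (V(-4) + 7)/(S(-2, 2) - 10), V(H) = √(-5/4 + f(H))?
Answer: (14 + I*√21)⁴/331776 ≈ 0.042682 + 0.13536*I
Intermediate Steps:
S(w, Q) = -2 + Q + w (S(w, Q) = -7 + ((w + Q) + 5) = -7 + ((Q + w) + 5) = -7 + (5 + Q + w) = -2 + Q + w)
V(H) = √(-5/4 + H)
g = -7/12 - I*√21/24 (g = (√(-5 + 4*(-4))/2 + 7)/((-2 + 2 - 2) - 10) = (√(-5 - 16)/2 + 7)/(-2 - 10) = (√(-21)/2 + 7)/(-12) = ((I*√21)/2 + 7)*(-1/12) = (I*√21/2 + 7)*(-1/12) = (7 + I*√21/2)*(-1/12) = -7/12 - I*√21/24 ≈ -0.58333 - 0.19094*I)
g⁴ = (-7/12 - I*√21/24)⁴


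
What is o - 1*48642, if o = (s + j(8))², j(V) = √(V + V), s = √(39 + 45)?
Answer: -48542 + 16*√21 ≈ -48469.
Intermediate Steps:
s = 2*√21 (s = √84 = 2*√21 ≈ 9.1651)
j(V) = √2*√V (j(V) = √(2*V) = √2*√V)
o = (4 + 2*√21)² (o = (2*√21 + √2*√8)² = (2*√21 + √2*(2*√2))² = (2*√21 + 4)² = (4 + 2*√21)² ≈ 173.32)
o - 1*48642 = (100 + 16*√21) - 1*48642 = (100 + 16*√21) - 48642 = -48542 + 16*√21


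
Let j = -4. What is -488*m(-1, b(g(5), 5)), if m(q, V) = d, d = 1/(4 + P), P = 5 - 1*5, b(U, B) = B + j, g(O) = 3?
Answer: -122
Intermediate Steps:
b(U, B) = -4 + B (b(U, B) = B - 4 = -4 + B)
P = 0 (P = 5 - 5 = 0)
d = ¼ (d = 1/(4 + 0) = 1/4 = ¼ ≈ 0.25000)
m(q, V) = ¼
-488*m(-1, b(g(5), 5)) = -488*¼ = -122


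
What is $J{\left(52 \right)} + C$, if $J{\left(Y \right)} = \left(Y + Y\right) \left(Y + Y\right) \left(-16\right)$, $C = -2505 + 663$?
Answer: $-174898$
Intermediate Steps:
$C = -1842$
$J{\left(Y \right)} = - 64 Y^{2}$ ($J{\left(Y \right)} = 2 Y 2 Y \left(-16\right) = 4 Y^{2} \left(-16\right) = - 64 Y^{2}$)
$J{\left(52 \right)} + C = - 64 \cdot 52^{2} - 1842 = \left(-64\right) 2704 - 1842 = -173056 - 1842 = -174898$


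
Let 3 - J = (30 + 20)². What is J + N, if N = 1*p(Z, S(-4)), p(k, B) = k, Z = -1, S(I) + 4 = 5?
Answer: -2498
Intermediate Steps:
S(I) = 1 (S(I) = -4 + 5 = 1)
J = -2497 (J = 3 - (30 + 20)² = 3 - 1*50² = 3 - 1*2500 = 3 - 2500 = -2497)
N = -1 (N = 1*(-1) = -1)
J + N = -2497 - 1 = -2498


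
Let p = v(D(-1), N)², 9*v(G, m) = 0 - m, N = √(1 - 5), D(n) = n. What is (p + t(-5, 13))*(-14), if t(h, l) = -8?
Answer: 9128/81 ≈ 112.69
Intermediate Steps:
N = 2*I (N = √(-4) = 2*I ≈ 2.0*I)
v(G, m) = -m/9 (v(G, m) = (0 - m)/9 = (-m)/9 = -m/9)
p = -4/81 (p = (-2*I/9)² = -4/81 ≈ -0.049383)
(p + t(-5, 13))*(-14) = (-4/81 - 8)*(-14) = -652/81*(-14) = 9128/81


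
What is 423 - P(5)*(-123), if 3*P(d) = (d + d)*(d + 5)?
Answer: 4523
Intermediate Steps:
P(d) = 2*d*(5 + d)/3 (P(d) = ((d + d)*(d + 5))/3 = ((2*d)*(5 + d))/3 = (2*d*(5 + d))/3 = 2*d*(5 + d)/3)
423 - P(5)*(-123) = 423 - (2/3)*5*(5 + 5)*(-123) = 423 - (2/3)*5*10*(-123) = 423 - 100*(-123)/3 = 423 - 1*(-4100) = 423 + 4100 = 4523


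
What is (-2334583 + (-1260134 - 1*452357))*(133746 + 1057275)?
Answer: -4820150122554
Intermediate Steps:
(-2334583 + (-1260134 - 1*452357))*(133746 + 1057275) = (-2334583 + (-1260134 - 452357))*1191021 = (-2334583 - 1712491)*1191021 = -4047074*1191021 = -4820150122554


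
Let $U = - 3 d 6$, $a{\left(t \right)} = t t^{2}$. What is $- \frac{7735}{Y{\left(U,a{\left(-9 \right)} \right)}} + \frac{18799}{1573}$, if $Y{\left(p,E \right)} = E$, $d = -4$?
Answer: $\frac{2351966}{104247} \approx 22.561$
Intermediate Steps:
$a{\left(t \right)} = t^{3}$
$U = 72$ ($U = \left(-3\right) \left(-4\right) 6 = 12 \cdot 6 = 72$)
$- \frac{7735}{Y{\left(U,a{\left(-9 \right)} \right)}} + \frac{18799}{1573} = - \frac{7735}{\left(-9\right)^{3}} + \frac{18799}{1573} = - \frac{7735}{-729} + 18799 \cdot \frac{1}{1573} = \left(-7735\right) \left(- \frac{1}{729}\right) + \frac{1709}{143} = \frac{7735}{729} + \frac{1709}{143} = \frac{2351966}{104247}$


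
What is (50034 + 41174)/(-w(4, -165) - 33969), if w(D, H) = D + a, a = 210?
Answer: -91208/34183 ≈ -2.6682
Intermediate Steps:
w(D, H) = 210 + D (w(D, H) = D + 210 = 210 + D)
(50034 + 41174)/(-w(4, -165) - 33969) = (50034 + 41174)/(-(210 + 4) - 33969) = 91208/(-1*214 - 33969) = 91208/(-214 - 33969) = 91208/(-34183) = 91208*(-1/34183) = -91208/34183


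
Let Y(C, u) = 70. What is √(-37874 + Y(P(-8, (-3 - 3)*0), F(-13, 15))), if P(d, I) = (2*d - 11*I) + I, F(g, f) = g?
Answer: 2*I*√9451 ≈ 194.43*I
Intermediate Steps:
P(d, I) = -10*I + 2*d (P(d, I) = (-11*I + 2*d) + I = -10*I + 2*d)
√(-37874 + Y(P(-8, (-3 - 3)*0), F(-13, 15))) = √(-37874 + 70) = √(-37804) = 2*I*√9451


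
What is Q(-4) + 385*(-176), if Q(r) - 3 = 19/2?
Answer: -135495/2 ≈ -67748.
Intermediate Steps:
Q(r) = 25/2 (Q(r) = 3 + 19/2 = 25/2)
Q(-4) + 385*(-176) = 25/2 + 385*(-176) = 25/2 - 67760 = -135495/2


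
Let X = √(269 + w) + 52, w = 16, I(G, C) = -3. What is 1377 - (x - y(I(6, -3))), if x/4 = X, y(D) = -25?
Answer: 1144 - 4*√285 ≈ 1076.5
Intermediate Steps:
X = 52 + √285 (X = √(269 + 16) + 52 = √285 + 52 = 52 + √285 ≈ 68.882)
x = 208 + 4*√285 (x = 4*(52 + √285) = 208 + 4*√285 ≈ 275.53)
1377 - (x - y(I(6, -3))) = 1377 - ((208 + 4*√285) - 1*(-25)) = 1377 - ((208 + 4*√285) + 25) = 1377 - (233 + 4*√285) = 1377 + (-233 - 4*√285) = 1144 - 4*√285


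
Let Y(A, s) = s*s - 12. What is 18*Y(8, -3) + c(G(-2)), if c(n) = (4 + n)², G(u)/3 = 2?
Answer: 46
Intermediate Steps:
G(u) = 6 (G(u) = 3*2 = 6)
Y(A, s) = -12 + s² (Y(A, s) = s² - 12 = -12 + s²)
18*Y(8, -3) + c(G(-2)) = 18*(-12 + (-3)²) + (4 + 6)² = 18*(-12 + 9) + 10² = 18*(-3) + 100 = -54 + 100 = 46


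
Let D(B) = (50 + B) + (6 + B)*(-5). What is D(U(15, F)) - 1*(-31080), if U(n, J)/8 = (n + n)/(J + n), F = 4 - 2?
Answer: 527740/17 ≈ 31044.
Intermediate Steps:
F = 2
U(n, J) = 16*n/(J + n) (U(n, J) = 8*((n + n)/(J + n)) = 8*((2*n)/(J + n)) = 8*(2*n/(J + n)) = 16*n/(J + n))
D(B) = 20 - 4*B (D(B) = (50 + B) + (-30 - 5*B) = 20 - 4*B)
D(U(15, F)) - 1*(-31080) = (20 - 64*15/(2 + 15)) - 1*(-31080) = (20 - 64*15/17) + 31080 = (20 - 4*240/17) + 31080 = (20 - 960/17) + 31080 = -620/17 + 31080 = 527740/17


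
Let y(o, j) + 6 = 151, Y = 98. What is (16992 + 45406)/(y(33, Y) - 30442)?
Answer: -62398/30297 ≈ -2.0595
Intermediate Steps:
y(o, j) = 145 (y(o, j) = -6 + 151 = 145)
(16992 + 45406)/(y(33, Y) - 30442) = (16992 + 45406)/(145 - 30442) = 62398/(-30297) = 62398*(-1/30297) = -62398/30297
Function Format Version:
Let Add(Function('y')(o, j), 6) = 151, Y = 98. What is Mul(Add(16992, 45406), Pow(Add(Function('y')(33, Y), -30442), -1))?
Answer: Rational(-62398, 30297) ≈ -2.0595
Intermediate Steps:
Function('y')(o, j) = 145 (Function('y')(o, j) = Add(-6, 151) = 145)
Mul(Add(16992, 45406), Pow(Add(Function('y')(33, Y), -30442), -1)) = Mul(Add(16992, 45406), Pow(Add(145, -30442), -1)) = Mul(62398, Pow(-30297, -1)) = Mul(62398, Rational(-1, 30297)) = Rational(-62398, 30297)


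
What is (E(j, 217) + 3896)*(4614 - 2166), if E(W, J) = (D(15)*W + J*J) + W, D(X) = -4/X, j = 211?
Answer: 625950336/5 ≈ 1.2519e+8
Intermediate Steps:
E(W, J) = J**2 + 11*W/15 (E(W, J) = ((-4/15)*W + J*J) + W = ((-4*1/15)*W + J**2) + W = (-4*W/15 + J**2) + W = (J**2 - 4*W/15) + W = J**2 + 11*W/15)
(E(j, 217) + 3896)*(4614 - 2166) = ((217**2 + (11/15)*211) + 3896)*(4614 - 2166) = ((47089 + 2321/15) + 3896)*2448 = (708656/15 + 3896)*2448 = (767096/15)*2448 = 625950336/5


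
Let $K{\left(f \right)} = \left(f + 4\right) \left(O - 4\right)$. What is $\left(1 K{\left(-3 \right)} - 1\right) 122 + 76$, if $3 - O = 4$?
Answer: $-656$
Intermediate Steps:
$O = -1$ ($O = 3 - 4 = -1$)
$K{\left(f \right)} = -20 - 5 f$ ($K{\left(f \right)} = \left(f + 4\right) \left(-1 - 4\right) = \left(4 + f\right) \left(-5\right) = -20 - 5 f$)
$\left(1 K{\left(-3 \right)} - 1\right) 122 + 76 = \left(1 \left(-20 - -15\right) - 1\right) 122 + 76 = \left(1 \left(-20 + 15\right) - 1\right) 122 + 76 = \left(1 \left(-5\right) - 1\right) 122 + 76 = \left(-5 - 1\right) 122 + 76 = \left(-6\right) 122 + 76 = -732 + 76 = -656$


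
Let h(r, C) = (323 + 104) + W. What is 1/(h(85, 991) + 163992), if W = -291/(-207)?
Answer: 69/11345008 ≈ 6.0820e-6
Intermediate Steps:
W = 97/69 (W = -291*(-1/207) = 97/69 ≈ 1.4058)
h(r, C) = 29560/69 (h(r, C) = (323 + 104) + 97/69 = 427 + 97/69 = 29560/69)
1/(h(85, 991) + 163992) = 1/(29560/69 + 163992) = 1/(11345008/69) = 69/11345008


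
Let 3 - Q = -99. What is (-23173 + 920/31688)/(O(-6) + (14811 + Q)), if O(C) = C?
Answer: -30596046/19682209 ≈ -1.5545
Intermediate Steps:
Q = 102 (Q = 3 - 1*(-99) = 3 + 99 = 102)
(-23173 + 920/31688)/(O(-6) + (14811 + Q)) = (-23173 + 920/31688)/(-6 + (14811 + 102)) = (-23173 + 920*(1/31688))/(-6 + 14913) = (-23173 + 115/3961)/14907 = -91788138/3961*1/14907 = -30596046/19682209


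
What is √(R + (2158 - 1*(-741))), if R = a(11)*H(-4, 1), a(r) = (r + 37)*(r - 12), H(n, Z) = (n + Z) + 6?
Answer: √2755 ≈ 52.488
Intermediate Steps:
H(n, Z) = 6 + Z + n (H(n, Z) = (Z + n) + 6 = 6 + Z + n)
a(r) = (-12 + r)*(37 + r) (a(r) = (37 + r)*(-12 + r) = (-12 + r)*(37 + r))
R = -144 (R = (-444 + 11² + 25*11)*(6 + 1 - 4) = (-444 + 121 + 275)*3 = -48*3 = -144)
√(R + (2158 - 1*(-741))) = √(-144 + (2158 - 1*(-741))) = √(-144 + (2158 + 741)) = √(-144 + 2899) = √2755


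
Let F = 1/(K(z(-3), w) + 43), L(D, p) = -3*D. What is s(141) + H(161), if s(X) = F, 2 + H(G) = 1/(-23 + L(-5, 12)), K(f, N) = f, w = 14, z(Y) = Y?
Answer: -21/10 ≈ -2.1000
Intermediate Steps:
H(G) = -17/8 (H(G) = -2 + 1/(-23 - 3*(-5)) = -2 + 1/(-23 + 15) = -2 + 1/(-8) = -2 - ⅛ = -17/8)
F = 1/40 (F = 1/(-3 + 43) = 1/40 ≈ 0.025000)
s(X) = 1/40
s(141) + H(161) = 1/40 - 17/8 = -21/10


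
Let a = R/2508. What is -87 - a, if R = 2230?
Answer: -110213/1254 ≈ -87.889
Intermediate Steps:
a = 1115/1254 (a = 2230/2508 = 2230*(1/2508) = 1115/1254 ≈ 0.88915)
-87 - a = -87 - 1*1115/1254 = -87 - 1115/1254 = -110213/1254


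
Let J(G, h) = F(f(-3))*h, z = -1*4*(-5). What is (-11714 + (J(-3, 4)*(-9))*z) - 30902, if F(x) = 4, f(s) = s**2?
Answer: -45496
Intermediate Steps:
z = 20 (z = -4*(-5) = 20)
J(G, h) = 4*h
(-11714 + (J(-3, 4)*(-9))*z) - 30902 = (-11714 + ((4*4)*(-9))*20) - 30902 = (-11714 + (16*(-9))*20) - 30902 = (-11714 - 144*20) - 30902 = (-11714 - 2880) - 30902 = -14594 - 30902 = -45496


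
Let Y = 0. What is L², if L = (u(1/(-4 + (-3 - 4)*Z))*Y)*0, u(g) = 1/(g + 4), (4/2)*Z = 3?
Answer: 0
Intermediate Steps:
Z = 3/2 (Z = (½)*3 = 3/2 ≈ 1.5000)
u(g) = 1/(4 + g)
L = 0 (L = (0/(4 + 1/(-4 + (-3 - 4)*(3/2))))*0 = (0/(4 + 1/(-4 - 7*3/2)))*0 = (0/(4 + 1/(-4 - 21/2)))*0 = (0/(4 + 1/(-29/2)))*0 = (0/(4 - 2/29))*0 = (0/(114/29))*0 = ((29/114)*0)*0 = 0*0 = 0)
L² = 0² = 0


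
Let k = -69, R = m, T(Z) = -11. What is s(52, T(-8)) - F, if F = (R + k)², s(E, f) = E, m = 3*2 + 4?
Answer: -3429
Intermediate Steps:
m = 10 (m = 6 + 4 = 10)
R = 10
F = 3481 (F = (10 - 69)² = (-59)² = 3481)
s(52, T(-8)) - F = 52 - 1*3481 = 52 - 3481 = -3429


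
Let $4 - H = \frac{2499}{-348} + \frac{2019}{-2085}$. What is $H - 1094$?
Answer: $- \frac{87218797}{80620} \approx -1081.9$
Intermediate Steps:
$H = \frac{979483}{80620}$ ($H = 4 - \left(\frac{2499}{-348} + \frac{2019}{-2085}\right) = 4 - \left(2499 \left(- \frac{1}{348}\right) + 2019 \left(- \frac{1}{2085}\right)\right) = 4 - \left(- \frac{833}{116} - \frac{673}{695}\right) = 4 - - \frac{657003}{80620} = 4 + \frac{657003}{80620} = \frac{979483}{80620} \approx 12.149$)
$H - 1094 = \frac{979483}{80620} - 1094 = - \frac{87218797}{80620}$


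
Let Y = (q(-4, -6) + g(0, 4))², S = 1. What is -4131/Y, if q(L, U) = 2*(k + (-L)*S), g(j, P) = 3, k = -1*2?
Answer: -4131/49 ≈ -84.306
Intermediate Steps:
k = -2
q(L, U) = -4 - 2*L (q(L, U) = 2*(-2 - L*1) = 2*(-2 - L) = -4 - 2*L)
Y = 49 (Y = ((-4 - 2*(-4)) + 3)² = ((-4 + 8) + 3)² = (4 + 3)² = 7² = 49)
-4131/Y = -4131/49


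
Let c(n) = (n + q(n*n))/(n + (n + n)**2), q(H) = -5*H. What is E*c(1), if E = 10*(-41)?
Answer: 328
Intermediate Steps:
E = -410
c(n) = (n - 5*n**2)/(n + 4*n**2) (c(n) = (n - 5*n*n)/(n + (n + n)**2) = (n - 5*n**2)/(n + (2*n)**2) = (n - 5*n**2)/(n + 4*n**2))
E*c(1) = -410*(1 - 5*1)/(1 + 4*1) = -410*(1 - 5)/(1 + 4) = -410*(-4)/5 = -82*(-4) = -410*(-4/5) = 328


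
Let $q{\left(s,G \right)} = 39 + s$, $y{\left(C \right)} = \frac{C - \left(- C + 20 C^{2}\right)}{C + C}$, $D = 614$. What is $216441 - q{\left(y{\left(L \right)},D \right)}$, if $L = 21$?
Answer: $216611$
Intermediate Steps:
$y{\left(C \right)} = \frac{- 20 C^{2} + 2 C}{2 C}$
$216441 - q{\left(y{\left(L \right)},D \right)} = 216441 - \left(39 + \left(1 - 210\right)\right) = 216441 - \left(39 - 209\right) = 216441 - -170 = 216441 + 170 = 216611$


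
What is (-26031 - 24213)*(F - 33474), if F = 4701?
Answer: 1445670612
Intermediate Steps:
(-26031 - 24213)*(F - 33474) = (-26031 - 24213)*(4701 - 33474) = -50244*(-28773) = 1445670612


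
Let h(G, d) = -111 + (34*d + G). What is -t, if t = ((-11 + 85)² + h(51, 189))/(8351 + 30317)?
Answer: -5921/19334 ≈ -0.30625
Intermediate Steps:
h(G, d) = -111 + G + 34*d (h(G, d) = -111 + (G + 34*d) = -111 + G + 34*d)
t = 5921/19334 (t = ((-11 + 85)² + (-111 + 51 + 34*189))/(8351 + 30317) = (74² + (-111 + 51 + 6426))/38668 = (5476 + 6366)*(1/38668) = 11842*(1/38668) = 5921/19334 ≈ 0.30625)
-t = -1*5921/19334 = -5921/19334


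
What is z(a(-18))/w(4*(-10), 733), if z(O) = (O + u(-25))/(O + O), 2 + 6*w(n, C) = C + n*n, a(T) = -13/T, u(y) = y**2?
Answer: 1609/1443 ≈ 1.1150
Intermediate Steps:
w(n, C) = -1/3 + C/6 + n**2/6 (w(n, C) = -1/3 + (C + n*n)/6 = -1/3 + (C + n**2)/6 = -1/3 + (C/6 + n**2/6) = -1/3 + C/6 + n**2/6)
z(O) = (625 + O)/(2*O) (z(O) = (O + (-25)**2)/(O + O) = (O + 625)/((2*O)) = (625 + O)*(1/(2*O)) = (625 + O)/(2*O))
z(a(-18))/w(4*(-10), 733) = ((625 - 13/(-18))/(2*((-13/(-18)))))/(-1/3 + (1/6)*733 + (4*(-10))**2/6) = ((625 - 13*(-1/18))/(2*((-13*(-1/18)))))/(-1/3 + 733/6 + (1/6)*(-40)**2) = ((625 + 13/18)/(2*(13/18)))/(-1/3 + 733/6 + (1/6)*1600) = ((1/2)*(18/13)*(11263/18))/(-1/3 + 733/6 + 800/3) = 11263/(26*(777/2)) = (11263/26)*(2/777) = 1609/1443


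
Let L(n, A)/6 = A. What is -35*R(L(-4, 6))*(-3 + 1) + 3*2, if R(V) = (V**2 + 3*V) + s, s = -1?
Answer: 98216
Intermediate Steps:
L(n, A) = 6*A
R(V) = -1 + V**2 + 3*V (R(V) = (V**2 + 3*V) - 1 = -1 + V**2 + 3*V)
-35*R(L(-4, 6))*(-3 + 1) + 3*2 = -35*(-1 + (6*6)**2 + 3*(6*6))*(-3 + 1) + 3*2 = -35*(-1 + 36**2 + 3*36)*(-2) + 6 = -35*(-1 + 1296 + 108)*(-2) + 6 = -49105*(-2) + 6 = -35*(-2806) + 6 = 98210 + 6 = 98216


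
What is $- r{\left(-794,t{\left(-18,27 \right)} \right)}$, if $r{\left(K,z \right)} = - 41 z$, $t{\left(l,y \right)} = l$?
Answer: $-738$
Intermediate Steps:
$- r{\left(-794,t{\left(-18,27 \right)} \right)} = - \left(-41\right) \left(-18\right) = \left(-1\right) 738 = -738$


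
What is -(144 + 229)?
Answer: -373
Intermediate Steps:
-(144 + 229) = -1*373 = -373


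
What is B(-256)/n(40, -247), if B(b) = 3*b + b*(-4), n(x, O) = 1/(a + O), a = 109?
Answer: -35328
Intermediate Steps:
n(x, O) = 1/(109 + O)
B(b) = -b (B(b) = 3*b - 4*b = -b)
B(-256)/n(40, -247) = (-1*(-256))/(1/(109 - 247)) = 256/(1/(-138)) = 256/(-1/138) = 256*(-138) = -35328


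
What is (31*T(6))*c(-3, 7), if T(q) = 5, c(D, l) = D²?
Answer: 1395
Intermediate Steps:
(31*T(6))*c(-3, 7) = (31*5)*(-3)² = 155*9 = 1395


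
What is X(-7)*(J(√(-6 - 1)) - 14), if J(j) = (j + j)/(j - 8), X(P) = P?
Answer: 6860/71 + 112*I*√7/71 ≈ 96.62 + 4.1736*I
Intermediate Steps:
J(j) = 2*j/(-8 + j) (J(j) = (2*j)/(-8 + j) = 2*j/(-8 + j))
X(-7)*(J(√(-6 - 1)) - 14) = -7*(2*√(-6 - 1)/(-8 + √(-6 - 1)) - 14) = -7*(2*√(-7)/(-8 + √(-7)) - 14) = -7*(2*(I*√7)/(-8 + I*√7) - 14) = -7*(2*I*√7/(-8 + I*√7) - 14) = -7*(-14 + 2*I*√7/(-8 + I*√7)) = 98 - 14*I*√7/(-8 + I*√7)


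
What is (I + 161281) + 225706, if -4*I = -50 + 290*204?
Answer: 744419/2 ≈ 3.7221e+5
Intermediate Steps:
I = -29555/2 (I = -(-50 + 290*204)/4 = -(-50 + 59160)/4 = -¼*59110 = -29555/2 ≈ -14778.)
(I + 161281) + 225706 = (-29555/2 + 161281) + 225706 = 293007/2 + 225706 = 744419/2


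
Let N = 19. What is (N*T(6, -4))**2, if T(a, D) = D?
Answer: 5776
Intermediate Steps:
(N*T(6, -4))**2 = (19*(-4))**2 = (-76)**2 = 5776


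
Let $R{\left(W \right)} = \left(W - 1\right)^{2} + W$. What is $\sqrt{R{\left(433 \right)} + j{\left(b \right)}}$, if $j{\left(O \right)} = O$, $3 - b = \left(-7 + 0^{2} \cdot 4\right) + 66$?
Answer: $\sqrt{187001} \approx 432.44$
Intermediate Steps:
$b = -56$ ($b = 3 - \left(\left(-7 + 0^{2} \cdot 4\right) + 66\right) = 3 - \left(\left(-7 + 0 \cdot 4\right) + 66\right) = 3 - \left(\left(-7 + 0\right) + 66\right) = 3 - \left(-7 + 66\right) = 3 - 59 = -56$)
$R{\left(W \right)} = W + \left(-1 + W\right)^{2}$ ($R{\left(W \right)} = \left(-1 + W\right)^{2} + W = W + \left(-1 + W\right)^{2}$)
$\sqrt{R{\left(433 \right)} + j{\left(b \right)}} = \sqrt{\left(433 + \left(-1 + 433\right)^{2}\right) - 56} = \sqrt{\left(433 + 432^{2}\right) - 56} = \sqrt{\left(433 + 186624\right) - 56} = \sqrt{187057 - 56} = \sqrt{187001}$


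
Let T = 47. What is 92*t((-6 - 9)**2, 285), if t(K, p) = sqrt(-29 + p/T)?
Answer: 644*I*sqrt(1034)/47 ≈ 440.6*I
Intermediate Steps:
t(K, p) = sqrt(-29 + p/47)
92*t((-6 - 9)**2, 285) = 92*(sqrt(-64061 + 47*285)/47) = 92*(sqrt(-64061 + 13395)/47) = 92*(sqrt(-50666)/47) = 92*((7*I*sqrt(1034))/47) = 92*(7*I*sqrt(1034)/47) = 644*I*sqrt(1034)/47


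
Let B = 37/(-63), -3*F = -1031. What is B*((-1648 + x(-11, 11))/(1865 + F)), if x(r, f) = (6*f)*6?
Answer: 23162/69573 ≈ 0.33292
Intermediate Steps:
F = 1031/3 (F = -⅓*(-1031) = 1031/3 ≈ 343.67)
x(r, f) = 36*f
B = -37/63 (B = 37*(-1/63) = -37/63 ≈ -0.58730)
B*((-1648 + x(-11, 11))/(1865 + F)) = -37*(-1648 + 36*11)/(63*(1865 + 1031/3)) = -37*(-1648 + 396)/(63*6626/3) = -(-46324)*3/(63*6626) = -37/63*(-1878/3313) = 23162/69573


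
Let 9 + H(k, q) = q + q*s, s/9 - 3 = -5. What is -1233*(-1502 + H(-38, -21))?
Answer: 1422882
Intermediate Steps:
s = -18 (s = 27 + 9*(-5) = 27 - 45 = -18)
H(k, q) = -9 - 17*q (H(k, q) = -9 + (q + q*(-18)) = -9 + (q - 18*q) = -9 - 17*q)
-1233*(-1502 + H(-38, -21)) = -1233*(-1502 + (-9 - 17*(-21))) = -1233*(-1502 + (-9 + 357)) = -1233*(-1502 + 348) = -1233*(-1154) = 1422882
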